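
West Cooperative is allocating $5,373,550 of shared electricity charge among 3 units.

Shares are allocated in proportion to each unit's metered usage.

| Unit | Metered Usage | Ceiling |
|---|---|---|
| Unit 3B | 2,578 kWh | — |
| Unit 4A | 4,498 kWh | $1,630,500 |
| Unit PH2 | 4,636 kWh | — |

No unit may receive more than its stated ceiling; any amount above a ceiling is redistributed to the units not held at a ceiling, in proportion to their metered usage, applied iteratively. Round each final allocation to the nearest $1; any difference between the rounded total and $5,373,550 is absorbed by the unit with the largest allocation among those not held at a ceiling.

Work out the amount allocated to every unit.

Unit 3B: $1,337,619 · Unit 4A: $1,630,500 · Unit PH2: $2,405,431

Total metered usage = 11,712.
Pro-rata shares before constraints: Unit 3B 1,182,804.98; Unit 4A 2,063,714.81; Unit PH2 2,127,030.21.
Cap binds for Unit 4A ($1,630,500); remaining pool $3,743,050 reallocated over remaining metered usage 7,214.
Redistributed shares: Unit 3B 1,337,618.92 → $1,337,619; Unit PH2 2,405,431.08 → $2,405,431.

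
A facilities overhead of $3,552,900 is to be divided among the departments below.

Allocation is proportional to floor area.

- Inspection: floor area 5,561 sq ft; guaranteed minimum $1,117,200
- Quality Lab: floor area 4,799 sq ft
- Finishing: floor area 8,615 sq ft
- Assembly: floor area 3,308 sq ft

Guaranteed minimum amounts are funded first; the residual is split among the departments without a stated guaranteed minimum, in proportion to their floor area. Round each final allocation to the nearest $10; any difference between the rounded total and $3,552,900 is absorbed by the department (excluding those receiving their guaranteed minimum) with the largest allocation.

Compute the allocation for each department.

Minimums first: Inspection $1,117,200. Residual $2,435,700.
Residual split over remaining floor area 16,722: Quality Lab 699,014.73 → $699,010; Finishing 1,254,847.24 → $1,254,850; Assembly 481,838.03 → $481,840.

Inspection: $1,117,200 · Quality Lab: $699,010 · Finishing: $1,254,850 · Assembly: $481,840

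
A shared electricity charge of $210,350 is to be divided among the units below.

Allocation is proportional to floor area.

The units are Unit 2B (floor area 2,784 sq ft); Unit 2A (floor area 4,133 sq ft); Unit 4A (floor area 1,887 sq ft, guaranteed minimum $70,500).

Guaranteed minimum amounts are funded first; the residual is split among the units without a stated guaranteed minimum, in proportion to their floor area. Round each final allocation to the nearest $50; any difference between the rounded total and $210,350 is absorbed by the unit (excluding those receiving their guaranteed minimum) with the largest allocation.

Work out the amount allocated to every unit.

Unit 2B: $56,300 | Unit 2A: $83,550 | Unit 4A: $70,500

Guaranteed amounts: Unit 4A $70,500. Balance $139,850.
Balance split over remaining floor area 6,917: Unit 2B 56,287.75 → $56,300; Unit 2A 83,562.25 → $83,550.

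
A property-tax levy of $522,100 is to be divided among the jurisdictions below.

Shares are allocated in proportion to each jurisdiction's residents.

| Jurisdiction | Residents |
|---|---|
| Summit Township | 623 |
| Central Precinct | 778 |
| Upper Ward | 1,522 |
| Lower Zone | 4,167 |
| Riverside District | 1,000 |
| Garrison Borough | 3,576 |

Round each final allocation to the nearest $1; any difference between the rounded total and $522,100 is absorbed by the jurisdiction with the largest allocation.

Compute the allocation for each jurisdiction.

Summit Township: $27,882 | Central Precinct: $34,819 | Upper Ward: $68,116 | Lower Zone: $186,489 | Riverside District: $44,754 | Garrison Borough: $160,040

Sum of residents: 11,666.
Proportional shares: Summit Township 623/11,666 × $522,100 = 27,881.73; Central Precinct 778/11,666 × $522,100 = 34,818.60; Upper Ward 1,522/11,666 × $522,100 = 68,115.57; Lower Zone 4,167/11,666 × $522,100 = 186,489.86; Riverside District 1,000/11,666 × $522,100 = 44,753.99; Garrison Borough 3,576/11,666 × $522,100 = 160,040.25.
At nearest $1: Summit Township $27,882; Central Precinct $34,819; Upper Ward $68,116; Lower Zone $186,490; Riverside District $44,754; Garrison Borough $160,040. Sum = $522,101.
Difference $522,100 − $522,101 = −$1 applied to largest allocation (Lower Zone): Lower Zone becomes $186,489.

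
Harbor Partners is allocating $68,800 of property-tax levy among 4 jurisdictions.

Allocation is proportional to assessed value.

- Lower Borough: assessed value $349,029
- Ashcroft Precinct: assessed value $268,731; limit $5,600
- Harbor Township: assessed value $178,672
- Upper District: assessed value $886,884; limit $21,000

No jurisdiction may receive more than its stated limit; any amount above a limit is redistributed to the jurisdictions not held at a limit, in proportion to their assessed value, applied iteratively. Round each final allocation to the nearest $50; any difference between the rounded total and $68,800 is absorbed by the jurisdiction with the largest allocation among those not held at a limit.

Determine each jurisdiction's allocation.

Assessed value total: 1,683,316.
Pro-rata shares before constraints: Lower Borough 14,265.41; Ashcroft Precinct 10,983.49; Harbor Township 7,302.63; Upper District 36,248.46.
Cap binds for Ashcroft Precinct ($5,600), Upper District ($21,000); residual $42,200 reallocated over remaining assessed value 527,701.
Redistributed shares: Lower Borough 27,911.68 → $27,900; Harbor Township 14,288.32 → $14,300.

Lower Borough: $27,900 | Ashcroft Precinct: $5,600 | Harbor Township: $14,300 | Upper District: $21,000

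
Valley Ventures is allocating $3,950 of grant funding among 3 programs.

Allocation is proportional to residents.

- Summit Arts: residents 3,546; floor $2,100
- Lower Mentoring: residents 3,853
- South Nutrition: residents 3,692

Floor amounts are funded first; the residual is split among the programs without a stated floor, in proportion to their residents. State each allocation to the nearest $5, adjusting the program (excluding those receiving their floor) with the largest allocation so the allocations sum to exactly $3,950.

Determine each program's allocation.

Summit Arts: $2,100 | Lower Mentoring: $945 | South Nutrition: $905

Guaranteed amounts: Summit Arts $2,100. Remaining pool $1,850.
Remaining pool split over remaining residents 7,545: Lower Mentoring 944.74 → $945; South Nutrition 905.26 → $905.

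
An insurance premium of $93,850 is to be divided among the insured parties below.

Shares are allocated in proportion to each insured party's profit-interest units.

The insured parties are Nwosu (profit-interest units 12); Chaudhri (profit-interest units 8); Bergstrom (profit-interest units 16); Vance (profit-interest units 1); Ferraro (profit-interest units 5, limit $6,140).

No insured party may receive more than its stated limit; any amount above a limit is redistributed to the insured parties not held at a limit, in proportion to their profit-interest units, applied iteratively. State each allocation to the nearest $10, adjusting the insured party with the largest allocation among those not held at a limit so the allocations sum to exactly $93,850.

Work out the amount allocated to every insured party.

Nwosu: $28,450; Chaudhri: $18,960; Bergstrom: $37,930; Vance: $2,370; Ferraro: $6,140

Sum of profit-interest units: 42.
Unconstrained shares: Nwosu 26,814.29; Chaudhri 17,876.19; Bergstrom 35,752.38; Vance 2,234.52; Ferraro 11,172.62.
Capped: Ferraro ($6,140); balance $87,710 reallocated over remaining profit-interest units 37.
Redistributed shares: Nwosu 28,446.49 → $28,450; Chaudhri 18,964.32 → $18,960; Bergstrom 37,928.65 → $37,930; Vance 2,370.54 → $2,370.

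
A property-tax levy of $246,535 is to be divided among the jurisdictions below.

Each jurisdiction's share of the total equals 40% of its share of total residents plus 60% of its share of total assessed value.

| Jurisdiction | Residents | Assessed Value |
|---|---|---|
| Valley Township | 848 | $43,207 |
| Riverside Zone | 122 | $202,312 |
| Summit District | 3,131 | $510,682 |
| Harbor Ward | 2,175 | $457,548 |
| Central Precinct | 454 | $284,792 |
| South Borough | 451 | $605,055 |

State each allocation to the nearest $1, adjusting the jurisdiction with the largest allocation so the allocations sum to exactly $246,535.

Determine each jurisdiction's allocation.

Totals — residents 7,181, assessed value 2,103,596.
Blended shares (40% residents + 60% assessed value): Valley Township 0.0596; Riverside Zone 0.0645; Summit District 0.3201; Harbor Ward 0.2517; Central Precinct 0.1065; South Borough 0.1977.
Unrounded shares: Valley Township 14,683.51; Riverside Zone 15,901.59; Summit District 78,907.08; Harbor Ward 62,042.40; Central Precinct 26,260.66; South Borough 48,739.77.
After rounding ($1): Valley Township $14,684; Riverside Zone $15,902; Summit District $78,907; Harbor Ward $62,042; Central Precinct $26,261; South Borough $48,740. Sum = $246,536.
Difference $246,535 − $246,536 = −$1 applied to largest allocation (Summit District): Summit District becomes $78,906.

Valley Township: $14,684 · Riverside Zone: $15,902 · Summit District: $78,906 · Harbor Ward: $62,042 · Central Precinct: $26,261 · South Borough: $48,740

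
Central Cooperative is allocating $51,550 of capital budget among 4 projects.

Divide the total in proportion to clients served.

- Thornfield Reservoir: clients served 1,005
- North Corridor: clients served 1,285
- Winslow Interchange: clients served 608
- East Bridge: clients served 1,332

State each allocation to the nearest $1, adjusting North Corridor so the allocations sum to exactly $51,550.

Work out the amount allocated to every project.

Clients served total: 4,230.
Pro-rata amounts: Thornfield Reservoir 1,005/4,230 × $51,550 = 12,247.70; North Corridor 1,285/4,230 × $51,550 = 15,659.99; Winslow Interchange 608/4,230 × $51,550 = 7,409.55; East Bridge 1,332/4,230 × $51,550 = 16,232.77.
After rounding ($1): Thornfield Reservoir $12,248; North Corridor $15,660; Winslow Interchange $7,410; East Bridge $16,233. Sum = $51,551.
Difference $51,550 − $51,551 = −$1 applied to North Corridor: North Corridor becomes $15,659.

Thornfield Reservoir: $12,248; North Corridor: $15,659; Winslow Interchange: $7,410; East Bridge: $16,233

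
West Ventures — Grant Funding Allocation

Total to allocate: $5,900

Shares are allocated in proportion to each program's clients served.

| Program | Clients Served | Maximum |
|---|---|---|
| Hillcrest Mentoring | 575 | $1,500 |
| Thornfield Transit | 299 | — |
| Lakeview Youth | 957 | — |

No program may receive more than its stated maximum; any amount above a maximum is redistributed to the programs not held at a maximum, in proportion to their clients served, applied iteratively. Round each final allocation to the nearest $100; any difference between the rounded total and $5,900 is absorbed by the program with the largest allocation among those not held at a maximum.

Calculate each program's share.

Combined clients served = 1,831.
Pro-rata shares before constraints: Hillcrest Mentoring 1,852.81; Thornfield Transit 963.46; Lakeview Youth 3,083.72.
Cap binds for Hillcrest Mentoring ($1,500); residual $4,400 reallocated over remaining clients served 1,256.
Remaining shares: Thornfield Transit 1,047.45 → $1,000; Lakeview Youth 3,352.55 → $3,400.

Hillcrest Mentoring: $1,500 | Thornfield Transit: $1,000 | Lakeview Youth: $3,400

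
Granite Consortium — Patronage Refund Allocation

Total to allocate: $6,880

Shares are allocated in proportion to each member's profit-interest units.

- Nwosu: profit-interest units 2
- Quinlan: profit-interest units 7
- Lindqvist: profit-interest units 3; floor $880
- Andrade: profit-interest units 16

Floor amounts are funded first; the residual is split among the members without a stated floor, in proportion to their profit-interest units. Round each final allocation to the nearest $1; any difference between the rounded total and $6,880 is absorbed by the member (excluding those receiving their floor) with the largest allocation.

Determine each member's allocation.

Minimums first: Lindqvist $880. Balance $6,000.
Balance split over remaining profit-interest units 25: Nwosu 480.00 → $480; Quinlan 1,680.00 → $1,680; Andrade 3,840.00 → $3,840.

Nwosu: $480 · Quinlan: $1,680 · Lindqvist: $880 · Andrade: $3,840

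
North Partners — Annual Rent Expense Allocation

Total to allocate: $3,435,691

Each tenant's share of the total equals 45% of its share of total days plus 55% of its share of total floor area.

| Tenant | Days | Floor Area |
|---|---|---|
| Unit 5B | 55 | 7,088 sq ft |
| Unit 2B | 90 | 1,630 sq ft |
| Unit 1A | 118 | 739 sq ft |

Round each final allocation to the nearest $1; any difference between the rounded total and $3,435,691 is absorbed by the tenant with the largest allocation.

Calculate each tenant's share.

Days total 263; floor area total 9,457.
Blended shares (45% days + 55% floor area): Unit 5B 0.5063; Unit 2B 0.2488; Unit 1A 0.2449.
Unrounded shares: Unit 5B 1,739,594.16; Unit 2B 854,765.22; Unit 1A 841,331.62.
After rounding ($1): Unit 5B $1,739,594; Unit 2B $854,765; Unit 1A $841,332. Sum = $3,435,691.
No rounding difference to absorb.

Unit 5B: $1,739,594; Unit 2B: $854,765; Unit 1A: $841,332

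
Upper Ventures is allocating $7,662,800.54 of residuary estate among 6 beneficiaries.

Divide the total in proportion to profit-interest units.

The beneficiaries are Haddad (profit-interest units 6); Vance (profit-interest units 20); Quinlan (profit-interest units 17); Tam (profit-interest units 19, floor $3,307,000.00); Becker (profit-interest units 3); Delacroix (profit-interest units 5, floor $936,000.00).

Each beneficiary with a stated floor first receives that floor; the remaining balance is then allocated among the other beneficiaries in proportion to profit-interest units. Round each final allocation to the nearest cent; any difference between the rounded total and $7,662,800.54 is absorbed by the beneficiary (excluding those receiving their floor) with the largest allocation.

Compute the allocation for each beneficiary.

Guaranteed amounts: Tam $3,307,000.00; Delacroix $936,000.00. Remaining pool $3,419,800.54.
Remaining pool split over remaining profit-interest units 46: Haddad 446,060.9400 → $446,060.94; Vance 1,486,869.8000 → $1,486,869.80; Quinlan 1,263,839.3300 → $1,263,839.33; Becker 223,030.4700 → $223,030.47.

Haddad: $446,060.94 | Vance: $1,486,869.80 | Quinlan: $1,263,839.33 | Tam: $3,307,000.00 | Becker: $223,030.47 | Delacroix: $936,000.00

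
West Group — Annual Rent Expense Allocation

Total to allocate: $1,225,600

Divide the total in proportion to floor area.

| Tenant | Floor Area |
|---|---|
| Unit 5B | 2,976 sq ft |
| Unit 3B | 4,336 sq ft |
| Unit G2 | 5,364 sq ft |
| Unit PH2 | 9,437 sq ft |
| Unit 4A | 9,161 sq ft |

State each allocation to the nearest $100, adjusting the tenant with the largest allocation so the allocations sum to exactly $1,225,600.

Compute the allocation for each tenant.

Combined floor area = 31,274.
Pro-rata amounts: Unit 5B 2,976/31,274 × $1,225,600 = 116,626.77; Unit 3B 4,336/31,274 × $1,225,600 = 169,923.95; Unit G2 5,364/31,274 × $1,225,600 = 210,210.35; Unit PH2 9,437/31,274 × $1,225,600 = 369,827.56; Unit 4A 9,161/31,274 × $1,225,600 = 359,011.37.
At nearest $100: Unit 5B $116,600; Unit 3B $169,900; Unit G2 $210,200; Unit PH2 $369,800; Unit 4A $359,000. Sum = $1,225,500.
Difference $1,225,600 − $1,225,500 = +$100 applied to largest allocation (Unit PH2): Unit PH2 becomes $369,900.

Unit 5B: $116,600; Unit 3B: $169,900; Unit G2: $210,200; Unit PH2: $369,900; Unit 4A: $359,000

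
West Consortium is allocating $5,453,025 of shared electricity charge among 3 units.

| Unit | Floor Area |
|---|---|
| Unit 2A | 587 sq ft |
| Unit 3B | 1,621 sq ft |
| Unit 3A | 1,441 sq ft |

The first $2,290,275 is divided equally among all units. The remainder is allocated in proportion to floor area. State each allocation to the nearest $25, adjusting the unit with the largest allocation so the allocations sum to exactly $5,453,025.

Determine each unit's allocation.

Unit 2A: $1,272,200; Unit 3B: $2,168,425; Unit 3A: $2,012,400

$2,290,275 shared equally gives $763,425 per unit.
Remainder $3,162,750 by floor area (total 3,649): Unit 2A 508,778.91 → $508,775; Unit 3B 1,404,992.53 → $1,405,000; Unit 3A 1,248,978.56 → $1,248,975.
Totals: Unit 2A $763,425 + $508,775 = $1,272,200; Unit 3B $763,425 + $1,405,000 = $2,168,425; Unit 3A $763,425 + $1,248,975 = $2,012,400.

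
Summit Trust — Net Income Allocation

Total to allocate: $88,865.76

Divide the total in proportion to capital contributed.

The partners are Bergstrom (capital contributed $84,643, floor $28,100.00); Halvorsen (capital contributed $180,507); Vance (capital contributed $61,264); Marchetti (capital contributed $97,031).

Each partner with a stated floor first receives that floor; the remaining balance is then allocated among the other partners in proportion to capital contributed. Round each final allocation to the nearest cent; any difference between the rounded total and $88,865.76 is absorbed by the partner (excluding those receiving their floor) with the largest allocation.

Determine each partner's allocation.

Fund the minimums — Bergstrom $28,100.00. Balance $60,765.76.
Balance split over remaining capital contributed 338,802: Halvorsen 32,374.7942 → $32,374.79; Vance 10,987.9916 → $10,987.99; Marchetti 17,402.9742 → $17,402.97.
Rounding difference +$0.01 applied to Halvorsen → $32,374.80.

Bergstrom: $28,100.00 · Halvorsen: $32,374.80 · Vance: $10,987.99 · Marchetti: $17,402.97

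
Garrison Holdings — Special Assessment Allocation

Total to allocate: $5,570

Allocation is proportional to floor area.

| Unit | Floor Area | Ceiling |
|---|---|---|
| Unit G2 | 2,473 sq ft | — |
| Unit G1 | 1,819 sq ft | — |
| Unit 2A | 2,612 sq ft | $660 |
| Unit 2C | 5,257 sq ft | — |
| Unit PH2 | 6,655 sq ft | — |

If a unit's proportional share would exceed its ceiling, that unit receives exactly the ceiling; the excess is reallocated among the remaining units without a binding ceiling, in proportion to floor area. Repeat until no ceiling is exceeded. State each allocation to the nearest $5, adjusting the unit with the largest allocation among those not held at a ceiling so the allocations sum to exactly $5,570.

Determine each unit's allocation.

Unit G2: $750; Unit G1: $550; Unit 2A: $660; Unit 2C: $1,595; Unit PH2: $2,015

Total floor area = 18,816.
Pro-rata shares before constraints: Unit G2 732.07; Unit G1 538.47; Unit 2A 773.22; Unit 2C 1,556.20; Unit PH2 1,970.04.
Held at cap: Unit 2A ($660); balance $4,910 reallocated over remaining floor area 16,204.
Remaining shares: Unit G2 749.35 → $750; Unit G1 551.18 → $550; Unit 2C 1,592.93 → $1,595; Unit PH2 2,016.54 → $2,015.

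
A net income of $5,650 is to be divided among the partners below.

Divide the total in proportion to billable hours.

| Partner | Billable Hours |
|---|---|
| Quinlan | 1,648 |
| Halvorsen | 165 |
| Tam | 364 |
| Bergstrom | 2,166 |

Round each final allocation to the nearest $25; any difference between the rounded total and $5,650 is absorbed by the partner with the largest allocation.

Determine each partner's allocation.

Sum of billable hours: 4,343.
Raw shares: Quinlan 1,648/4,343 × $5,650 = 2,143.96; Halvorsen 165/4,343 × $5,650 = 214.66; Tam 364/4,343 × $5,650 = 473.54; Bergstrom 2,166/4,343 × $5,650 = 2,817.84.
After rounding ($25): Quinlan $2,150; Halvorsen $225; Tam $475; Bergstrom $2,825. Sum = $5,675.
Difference $5,650 − $5,675 = −$25 applied to largest allocation (Bergstrom): Bergstrom becomes $2,800.

Quinlan: $2,150 · Halvorsen: $225 · Tam: $475 · Bergstrom: $2,800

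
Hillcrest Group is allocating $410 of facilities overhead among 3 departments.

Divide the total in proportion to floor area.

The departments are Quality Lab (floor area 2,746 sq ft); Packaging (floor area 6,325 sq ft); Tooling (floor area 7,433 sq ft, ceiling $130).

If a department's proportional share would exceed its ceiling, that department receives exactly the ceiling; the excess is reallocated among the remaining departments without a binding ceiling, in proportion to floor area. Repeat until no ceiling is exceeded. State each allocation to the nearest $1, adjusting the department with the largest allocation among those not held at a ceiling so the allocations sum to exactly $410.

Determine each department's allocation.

Total floor area = 16,504.
Pro-rata shares before constraints: Quality Lab 68.22; Packaging 157.13; Tooling 184.65.
Capped: Tooling ($130); balance $280 reallocated over remaining floor area 9,071.
Shares after redistribution: Quality Lab 84.76 → $85; Packaging 195.24 → $195.

Quality Lab: $85 | Packaging: $195 | Tooling: $130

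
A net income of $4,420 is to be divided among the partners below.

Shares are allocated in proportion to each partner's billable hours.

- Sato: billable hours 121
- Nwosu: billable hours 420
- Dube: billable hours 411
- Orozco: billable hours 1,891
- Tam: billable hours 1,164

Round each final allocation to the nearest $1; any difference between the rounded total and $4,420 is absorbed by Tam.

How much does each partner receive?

Sato: $133 · Nwosu: $463 · Dube: $453 · Orozco: $2,086 · Tam: $1,285

Sum of billable hours: 4,007.
Unrounded shares: Sato 121/4,007 × $4,420 = 133.47; Nwosu 420/4,007 × $4,420 = 463.29; Dube 411/4,007 × $4,420 = 453.36; Orozco 1,891/4,007 × $4,420 = 2,085.90; Tam 1,164/4,007 × $4,420 = 1,283.97.
At nearest $1: Sato $133; Nwosu $463; Dube $453; Orozco $2,086; Tam $1,284. Sum = $4,419.
Difference $4,420 − $4,419 = +$1 applied to Tam: Tam becomes $1,285.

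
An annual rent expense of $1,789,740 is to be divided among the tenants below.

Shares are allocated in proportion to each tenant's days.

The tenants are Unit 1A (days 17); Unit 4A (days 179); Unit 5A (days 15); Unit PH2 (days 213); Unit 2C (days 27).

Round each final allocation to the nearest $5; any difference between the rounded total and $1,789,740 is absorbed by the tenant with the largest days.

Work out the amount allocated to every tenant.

Sum of days: 451.
Unrounded shares: Unit 1A 17/451 × $1,789,740 = 67,462.48; Unit 4A 179/451 × $1,789,740 = 710,340.27; Unit 5A 15/451 × $1,789,740 = 59,525.72; Unit PH2 213/451 × $1,789,740 = 845,265.23; Unit 2C 27/451 × $1,789,740 = 107,146.30.
At nearest $5: Unit 1A $67,460; Unit 4A $710,340; Unit 5A $59,525; Unit PH2 $845,265; Unit 2C $107,145. Sum = $1,789,735.
Difference $1,789,740 − $1,789,735 = +$5 applied to largest days (Unit PH2): Unit PH2 becomes $845,270.

Unit 1A: $67,460 | Unit 4A: $710,340 | Unit 5A: $59,525 | Unit PH2: $845,270 | Unit 2C: $107,145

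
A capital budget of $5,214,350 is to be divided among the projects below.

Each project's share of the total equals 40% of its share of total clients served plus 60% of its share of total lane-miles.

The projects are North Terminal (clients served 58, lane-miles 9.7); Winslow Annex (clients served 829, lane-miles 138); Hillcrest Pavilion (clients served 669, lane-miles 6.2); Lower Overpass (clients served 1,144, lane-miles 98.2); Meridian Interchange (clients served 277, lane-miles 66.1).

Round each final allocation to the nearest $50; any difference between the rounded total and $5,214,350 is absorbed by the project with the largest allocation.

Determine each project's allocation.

North Terminal: $136,000; Winslow Annex: $1,937,650; Hillcrest Pavilion: $529,650; Lower Overpass: $1,767,050; Meridian Interchange: $844,000

Clients served total 2,977; lane-miles total 318.2.
Blended shares (40% clients served + 60% lane-miles): North Terminal 0.0261; Winslow Annex 0.3716; Hillcrest Pavilion 0.1016; Lower Overpass 0.3389; Meridian Interchange 0.1619.
Pro-rata amounts: North Terminal 136,008.31; Winslow Annex 1,937,657.70; Hillcrest Pavilion 529,673.21; Lower Overpass 1,767,030.34; Meridian Interchange 843,980.45.
At nearest $50: North Terminal $136,000; Winslow Annex $1,937,650; Hillcrest Pavilion $529,650; Lower Overpass $1,767,050; Meridian Interchange $844,000. Sum = $5,214,350.
Rounded total matches; no reconciliation needed.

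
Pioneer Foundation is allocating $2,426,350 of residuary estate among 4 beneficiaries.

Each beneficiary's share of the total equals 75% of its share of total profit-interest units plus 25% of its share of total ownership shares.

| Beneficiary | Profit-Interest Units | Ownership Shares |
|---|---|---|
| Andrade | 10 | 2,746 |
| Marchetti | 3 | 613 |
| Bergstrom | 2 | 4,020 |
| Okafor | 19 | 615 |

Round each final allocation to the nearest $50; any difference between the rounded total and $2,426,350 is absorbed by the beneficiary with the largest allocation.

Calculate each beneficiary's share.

Profit-interest units total 34; ownership shares total 7,994.
Blended shares (75% profit-interest units + 25% ownership shares): Andrade 0.3065; Marchetti 0.0853; Bergstrom 0.1698; Okafor 0.4384.
Unrounded shares: Andrade 743,591.70; Marchetti 207,081.93; Bergstrom 412,083.85; Okafor 1,063,592.52.
At nearest $50: Andrade $743,600; Marchetti $207,100; Bergstrom $412,100; Okafor $1,063,600. Sum = $2,426,400.
Difference $2,426,350 − $2,426,400 = −$50 applied to largest allocation (Okafor): Okafor becomes $1,063,550.

Andrade: $743,600; Marchetti: $207,100; Bergstrom: $412,100; Okafor: $1,063,550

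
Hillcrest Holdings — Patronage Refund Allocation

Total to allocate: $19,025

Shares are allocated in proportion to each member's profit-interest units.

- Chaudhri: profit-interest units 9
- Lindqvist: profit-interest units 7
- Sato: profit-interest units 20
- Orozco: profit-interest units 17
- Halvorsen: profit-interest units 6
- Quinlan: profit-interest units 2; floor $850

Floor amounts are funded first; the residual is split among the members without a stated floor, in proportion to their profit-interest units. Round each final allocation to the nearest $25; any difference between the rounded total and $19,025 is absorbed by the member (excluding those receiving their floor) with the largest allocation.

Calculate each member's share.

Fund the minimums — Quinlan $850. Residual $18,175.
Residual split over remaining profit-interest units 59: Chaudhri 2,772.46 → $2,775; Lindqvist 2,156.36 → $2,150; Sato 6,161.02 → $6,150; Orozco 5,236.86 → $5,225; Halvorsen 1,848.31 → $1,850.
Rounding difference +$25 applied to Sato → $6,175.

Chaudhri: $2,775 | Lindqvist: $2,150 | Sato: $6,175 | Orozco: $5,225 | Halvorsen: $1,850 | Quinlan: $850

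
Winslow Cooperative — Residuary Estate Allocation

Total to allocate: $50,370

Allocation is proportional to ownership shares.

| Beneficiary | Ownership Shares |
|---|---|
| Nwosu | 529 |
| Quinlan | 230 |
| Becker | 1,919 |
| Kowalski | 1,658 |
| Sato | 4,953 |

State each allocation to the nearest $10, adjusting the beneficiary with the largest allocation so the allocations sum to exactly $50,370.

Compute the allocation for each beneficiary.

Sum of ownership shares: 9,289.
Pro-rata amounts: Nwosu 529/9,289 × $50,370 = 2,868.53; Quinlan 230/9,289 × $50,370 = 1,247.18; Becker 1,919/9,289 × $50,370 = 10,405.86; Kowalski 1,658/9,289 × $50,370 = 8,990.58; Sato 4,953/9,289 × $50,370 = 26,857.85.
At nearest $10: Nwosu $2,870; Quinlan $1,250; Becker $10,410; Kowalski $8,990; Sato $26,860. Sum = $50,380.
Difference $50,370 − $50,380 = −$10 applied to largest allocation (Sato): Sato becomes $26,850.

Nwosu: $2,870; Quinlan: $1,250; Becker: $10,410; Kowalski: $8,990; Sato: $26,850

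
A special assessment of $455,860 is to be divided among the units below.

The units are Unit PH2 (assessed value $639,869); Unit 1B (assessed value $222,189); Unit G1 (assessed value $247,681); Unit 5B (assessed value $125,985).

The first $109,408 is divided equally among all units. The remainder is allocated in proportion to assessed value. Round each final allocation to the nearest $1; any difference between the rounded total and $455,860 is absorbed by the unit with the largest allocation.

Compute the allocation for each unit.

Unit PH2: $206,747 · Unit 1B: $89,646 · Unit G1: $96,793 · Unit 5B: $62,674

$109,408 shared equally gives $27,352 per unit.
Remainder $346,452 by assessed value (total 1,235,724): Unit PH2 179,395.96 → $179,396; Unit 1B 62,293.70 → $62,294; Unit G1 69,440.73 → $69,441; Unit 5B 35,321.61 → $35,322.
Rounding difference −$1 on remainder applied to Unit PH2.
Totals: Unit PH2 $27,352 + $179,395 = $206,747; Unit 1B $27,352 + $62,294 = $89,646; Unit G1 $27,352 + $69,441 = $96,793; Unit 5B $27,352 + $35,322 = $62,674.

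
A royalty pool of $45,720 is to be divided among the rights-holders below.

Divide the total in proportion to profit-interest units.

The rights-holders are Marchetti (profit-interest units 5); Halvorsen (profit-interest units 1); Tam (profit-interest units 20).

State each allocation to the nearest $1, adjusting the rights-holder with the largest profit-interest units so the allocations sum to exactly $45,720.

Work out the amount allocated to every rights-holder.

Profit-interest units total: 26.
Pro-rata amounts: Marchetti 5/26 × $45,720 = 8,792.31; Halvorsen 1/26 × $45,720 = 1,758.46; Tam 20/26 × $45,720 = 35,169.23.
At nearest $1: Marchetti $8,792; Halvorsen $1,758; Tam $35,169. Sum = $45,719.
Difference $45,720 − $45,719 = +$1 applied to largest profit-interest units (Tam): Tam becomes $35,170.

Marchetti: $8,792; Halvorsen: $1,758; Tam: $35,170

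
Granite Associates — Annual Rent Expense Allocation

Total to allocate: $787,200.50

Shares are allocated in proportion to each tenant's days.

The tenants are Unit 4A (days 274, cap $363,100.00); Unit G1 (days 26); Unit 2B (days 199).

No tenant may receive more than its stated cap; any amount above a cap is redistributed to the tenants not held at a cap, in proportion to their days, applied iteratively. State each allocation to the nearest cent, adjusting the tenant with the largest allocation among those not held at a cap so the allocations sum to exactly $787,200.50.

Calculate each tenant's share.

Unit 4A: $363,100.00; Unit G1: $49,007.17; Unit 2B: $375,093.33

Days total: 499.
Pro-rata shares before constraints: Unit 4A 432,250.3747; Unit G1 41,016.4589; Unit 2B 313,933.6663.
Capped: Unit 4A ($363,100.00); residual $424,100.50 reallocated over remaining days 225.
Redistributed shares: Unit G1 49,007.1689 → $49,007.17; Unit 2B 375,093.3311 → $375,093.33.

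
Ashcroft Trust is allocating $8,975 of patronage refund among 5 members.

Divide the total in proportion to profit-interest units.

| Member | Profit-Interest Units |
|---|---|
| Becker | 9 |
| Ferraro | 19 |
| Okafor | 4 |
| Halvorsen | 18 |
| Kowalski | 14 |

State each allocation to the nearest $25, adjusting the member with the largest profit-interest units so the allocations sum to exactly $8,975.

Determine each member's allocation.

Sum of profit-interest units: 9 + 19 + 4 + 18 + 14 = 64.
Proportional shares: Becker 1,262.11; Ferraro 2,664.45; Okafor 560.94; Halvorsen 2,524.22; Kowalski 1,963.28.
Rounded to nearest $25: Becker $1,250; Ferraro $2,675; Okafor $550; Halvorsen $2,525; Kowalski $1,975. Sum = $8,975.
Sum already equals the total — no adjustment.

Becker: $1,250 · Ferraro: $2,675 · Okafor: $550 · Halvorsen: $2,525 · Kowalski: $1,975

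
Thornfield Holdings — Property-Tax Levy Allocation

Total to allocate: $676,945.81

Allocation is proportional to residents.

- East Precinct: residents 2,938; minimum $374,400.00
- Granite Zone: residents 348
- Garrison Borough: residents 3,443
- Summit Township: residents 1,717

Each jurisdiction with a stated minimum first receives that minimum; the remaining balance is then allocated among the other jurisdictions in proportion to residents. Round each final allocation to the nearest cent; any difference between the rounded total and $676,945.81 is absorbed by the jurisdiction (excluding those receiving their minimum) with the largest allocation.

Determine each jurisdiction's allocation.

East Precinct: $374,400.00 | Granite Zone: $19,115.09 | Garrison Borough: $189,118.60 | Summit Township: $94,312.12

Minimums first: East Precinct $374,400.00. Remaining pool $302,545.81.
Remaining pool split over remaining residents 5,508: Granite Zone 19,115.0947 → $19,115.09; Garrison Borough 189,118.5955 → $189,118.60; Summit Township 94,312.1198 → $94,312.12.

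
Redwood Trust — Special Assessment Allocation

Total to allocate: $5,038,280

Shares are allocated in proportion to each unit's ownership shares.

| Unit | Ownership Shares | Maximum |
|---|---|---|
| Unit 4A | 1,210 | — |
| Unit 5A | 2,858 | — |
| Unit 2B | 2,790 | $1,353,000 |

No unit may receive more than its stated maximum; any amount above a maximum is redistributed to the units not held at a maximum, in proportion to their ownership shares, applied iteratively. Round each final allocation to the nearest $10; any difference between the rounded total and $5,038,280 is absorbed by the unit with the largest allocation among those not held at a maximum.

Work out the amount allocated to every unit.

Sum of ownership shares: 6,858.
Unconstrained shares: Unit 4A 888,935.37; Unit 5A 2,099,650.66; Unit 2B 2,049,693.96.
Cap binds for Unit 2B ($1,353,000); balance $3,685,280 reallocated over remaining ownership shares 4,068.
Remaining shares: Unit 4A 1,096,162.44 → $1,096,160; Unit 5A 2,589,117.56 → $2,589,120.

Unit 4A: $1,096,160 | Unit 5A: $2,589,120 | Unit 2B: $1,353,000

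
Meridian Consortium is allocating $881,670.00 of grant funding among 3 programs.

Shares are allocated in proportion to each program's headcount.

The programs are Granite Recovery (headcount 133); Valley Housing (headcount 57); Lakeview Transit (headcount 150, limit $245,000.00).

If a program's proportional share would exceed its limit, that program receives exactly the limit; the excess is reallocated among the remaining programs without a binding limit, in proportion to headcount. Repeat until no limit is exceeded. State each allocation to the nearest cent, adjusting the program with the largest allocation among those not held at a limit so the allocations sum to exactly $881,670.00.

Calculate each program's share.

Granite Recovery: $445,669.00 · Valley Housing: $191,001.00 · Lakeview Transit: $245,000.00

Total headcount = 340.
Pro-rata shares before constraints: Granite Recovery 344,888.5588; Valley Housing 147,809.3824; Lakeview Transit 388,972.0588.
Capped: Lakeview Transit ($245,000.00); balance $636,670.00 reallocated over remaining headcount 190.
Shares after redistribution: Granite Recovery 445,669.0000 → $445,669.00; Valley Housing 191,001.0000 → $191,001.00.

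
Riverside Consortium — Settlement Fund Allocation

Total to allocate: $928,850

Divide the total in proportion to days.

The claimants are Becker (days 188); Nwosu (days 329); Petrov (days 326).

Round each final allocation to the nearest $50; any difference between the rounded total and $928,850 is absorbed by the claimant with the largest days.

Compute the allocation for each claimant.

Sum of days: 188 + 329 + 326 = 843.
Unrounded shares: Becker 207,145.67; Nwosu 362,504.92; Petrov 359,199.41.
Rounded to nearest $50: Becker $207,150; Nwosu $362,500; Petrov $359,200. Sum = $928,850.
Sum already equals the total — no adjustment.

Becker: $207,150 · Nwosu: $362,500 · Petrov: $359,200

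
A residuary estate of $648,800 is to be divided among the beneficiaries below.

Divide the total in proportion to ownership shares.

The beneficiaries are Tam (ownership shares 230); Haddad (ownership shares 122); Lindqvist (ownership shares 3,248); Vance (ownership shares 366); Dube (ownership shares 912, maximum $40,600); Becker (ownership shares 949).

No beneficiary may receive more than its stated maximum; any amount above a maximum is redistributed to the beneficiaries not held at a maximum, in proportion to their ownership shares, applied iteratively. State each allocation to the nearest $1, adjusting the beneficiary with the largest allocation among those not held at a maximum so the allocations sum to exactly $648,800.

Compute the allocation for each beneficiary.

Sum of ownership shares: 5,827.
Proportional shares (ignoring caps): Tam 25,609.06; Haddad 13,583.94; Lindqvist 361,644.48; Vance 40,751.81; Dube 101,545.495; Becker 105,665.21.
Capped: Dube ($40,600); residual $608,200 reallocated over remaining ownership shares 4,915.
Redistributed shares: Tam 28,461.04 → $28,461; Haddad 15,096.72 → $15,097; Lindqvist 401,919.35 → $401,919; Vance 45,290.17 → $45,290; Becker 117,432.72 → $117,433.

Tam: $28,461 · Haddad: $15,097 · Lindqvist: $401,919 · Vance: $45,290 · Dube: $40,600 · Becker: $117,433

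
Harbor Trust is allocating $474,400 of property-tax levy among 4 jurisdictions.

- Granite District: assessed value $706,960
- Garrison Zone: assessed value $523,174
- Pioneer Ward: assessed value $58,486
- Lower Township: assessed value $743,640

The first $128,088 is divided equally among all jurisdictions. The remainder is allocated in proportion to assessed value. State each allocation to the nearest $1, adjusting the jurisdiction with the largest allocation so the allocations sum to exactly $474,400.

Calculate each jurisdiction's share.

Equal tier: $128,088 ÷ 4 = $32,022 apiece.
Remainder $346,312 by assessed value (total 2,032,260): Granite District 120,471.17 → $120,471; Garrison Zone 89,152.68 → $89,153; Pioneer Ward 9,966.44 → $9,966; Lower Township 126,721.71 → $126,722.
Totals: Granite District $32,022 + $120,471 = $152,493; Garrison Zone $32,022 + $89,153 = $121,175; Pioneer Ward $32,022 + $9,966 = $41,988; Lower Township $32,022 + $126,722 = $158,744.

Granite District: $152,493 · Garrison Zone: $121,175 · Pioneer Ward: $41,988 · Lower Township: $158,744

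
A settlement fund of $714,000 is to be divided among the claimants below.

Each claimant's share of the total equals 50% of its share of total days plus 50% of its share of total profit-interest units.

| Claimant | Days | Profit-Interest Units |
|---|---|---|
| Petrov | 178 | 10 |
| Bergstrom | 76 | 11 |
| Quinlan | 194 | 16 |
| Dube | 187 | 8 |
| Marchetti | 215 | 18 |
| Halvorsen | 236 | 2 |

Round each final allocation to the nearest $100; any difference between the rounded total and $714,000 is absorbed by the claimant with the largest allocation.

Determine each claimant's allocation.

Petrov: $113,400; Bergstrom: $85,400; Quinlan: $151,700; Dube: $105,400; Marchetti: $169,500; Halvorsen: $88,600

Totals — days 1,086, profit-interest units 65.
Combined weights (50% days + 50% profit-interest units): Petrov 0.1589; Bergstrom 0.1196; Quinlan 0.2124; Dube 0.1476; Marchetti 0.2374; Halvorsen 0.1240.
Pro-rata amounts: Petrov 113,436.89; Bergstrom 85,398.81; Quinlan 151,650.40; Dube 105,410.84; Marchetti 169,538.33; Halvorsen 88,564.73.
After rounding ($100): Petrov $113,400; Bergstrom $85,400; Quinlan $151,700; Dube $105,400; Marchetti $169,500; Halvorsen $88,600. Sum = $714,000.
Rounded total matches; no reconciliation needed.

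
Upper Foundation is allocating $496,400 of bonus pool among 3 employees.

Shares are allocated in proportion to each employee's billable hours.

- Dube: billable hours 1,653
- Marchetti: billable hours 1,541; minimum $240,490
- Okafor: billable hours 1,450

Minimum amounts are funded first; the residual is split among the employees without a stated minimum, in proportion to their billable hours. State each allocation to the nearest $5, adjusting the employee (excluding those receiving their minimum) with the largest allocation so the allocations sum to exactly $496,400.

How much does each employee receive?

Minimums first: Marchetti $240,490. Residual $255,910.
Residual split over remaining billable hours 3,103: Dube 136,325.89 → $136,325; Okafor 119,584.11 → $119,585.

Dube: $136,325 | Marchetti: $240,490 | Okafor: $119,585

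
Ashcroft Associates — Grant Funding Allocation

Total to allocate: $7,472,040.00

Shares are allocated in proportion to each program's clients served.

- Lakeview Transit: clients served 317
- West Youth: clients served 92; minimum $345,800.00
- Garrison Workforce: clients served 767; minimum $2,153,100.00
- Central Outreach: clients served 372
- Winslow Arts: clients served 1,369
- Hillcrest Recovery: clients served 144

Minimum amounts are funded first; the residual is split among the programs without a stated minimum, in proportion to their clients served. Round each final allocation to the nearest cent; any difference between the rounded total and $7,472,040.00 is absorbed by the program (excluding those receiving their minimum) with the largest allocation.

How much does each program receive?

Guaranteed amounts: West Youth $345,800.00; Garrison Workforce $2,153,100.00. Residual $4,973,140.00.
Residual split over remaining clients served 2,202: Lakeview Transit 715,933.4151 → $715,933.42; Central Outreach 840,148.9918 → $840,148.99; Winslow Arts 3,091,838.6285 → $3,091,838.63; Hillcrest Recovery 325,218.9646 → $325,218.96.

Lakeview Transit: $715,933.42 | West Youth: $345,800.00 | Garrison Workforce: $2,153,100.00 | Central Outreach: $840,148.99 | Winslow Arts: $3,091,838.63 | Hillcrest Recovery: $325,218.96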